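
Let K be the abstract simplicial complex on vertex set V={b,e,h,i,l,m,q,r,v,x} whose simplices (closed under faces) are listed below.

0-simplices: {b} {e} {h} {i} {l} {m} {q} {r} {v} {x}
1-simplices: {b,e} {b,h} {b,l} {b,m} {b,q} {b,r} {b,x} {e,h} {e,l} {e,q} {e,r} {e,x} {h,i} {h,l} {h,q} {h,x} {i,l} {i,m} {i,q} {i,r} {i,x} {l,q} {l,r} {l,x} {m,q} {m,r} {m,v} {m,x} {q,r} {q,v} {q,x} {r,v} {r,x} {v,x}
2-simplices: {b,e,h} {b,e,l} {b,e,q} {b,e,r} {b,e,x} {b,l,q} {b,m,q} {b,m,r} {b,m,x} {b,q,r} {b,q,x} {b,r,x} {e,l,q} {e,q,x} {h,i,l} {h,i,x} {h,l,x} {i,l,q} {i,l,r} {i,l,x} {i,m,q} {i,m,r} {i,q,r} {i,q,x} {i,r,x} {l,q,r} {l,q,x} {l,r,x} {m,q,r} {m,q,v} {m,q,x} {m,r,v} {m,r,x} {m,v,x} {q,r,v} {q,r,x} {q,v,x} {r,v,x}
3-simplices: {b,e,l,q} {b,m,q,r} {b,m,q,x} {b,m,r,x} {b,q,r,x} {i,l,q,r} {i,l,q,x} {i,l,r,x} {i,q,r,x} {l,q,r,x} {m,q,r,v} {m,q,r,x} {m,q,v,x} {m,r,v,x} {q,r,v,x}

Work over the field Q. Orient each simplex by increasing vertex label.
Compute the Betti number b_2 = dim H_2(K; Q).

b_2=3

n_0=10 n_1=34 n_2=38 n_3=15  [Q]
∂1: piv[be,bh,bl,bm,bq,br,bx,hi,mv] rk=9  ker:eh,el,eq,er,ex,hl,hq,hx,il,im,iq,ir,ix,lq,lr,lx,mq,mr,mx,qr,qv,qx,rv,rx,vx
∂2: piv[beh,bel,beq,ber,bex,blq,bmq,bmr,bmx,bqr,bqx,brx,hil,hix,hlx,ilq,ilr,imq,imr,iqx,mqv,mrv,mvx] rk=23  ker:elq,eqx,ilx,iqr,irx,lqr,lqx,lrx,mqr,mqx,mrx,qrv,qrx,qvx,rvx
∂3: piv[belq,bmqr,bmqx,bmrx,bqrx,ilqr,ilqx,ilrx,iqrx,mqrv,mqvx,mrvx] rk=12  ker:lqrx,mqrx,qrvx
b_2=(38−23)−12=3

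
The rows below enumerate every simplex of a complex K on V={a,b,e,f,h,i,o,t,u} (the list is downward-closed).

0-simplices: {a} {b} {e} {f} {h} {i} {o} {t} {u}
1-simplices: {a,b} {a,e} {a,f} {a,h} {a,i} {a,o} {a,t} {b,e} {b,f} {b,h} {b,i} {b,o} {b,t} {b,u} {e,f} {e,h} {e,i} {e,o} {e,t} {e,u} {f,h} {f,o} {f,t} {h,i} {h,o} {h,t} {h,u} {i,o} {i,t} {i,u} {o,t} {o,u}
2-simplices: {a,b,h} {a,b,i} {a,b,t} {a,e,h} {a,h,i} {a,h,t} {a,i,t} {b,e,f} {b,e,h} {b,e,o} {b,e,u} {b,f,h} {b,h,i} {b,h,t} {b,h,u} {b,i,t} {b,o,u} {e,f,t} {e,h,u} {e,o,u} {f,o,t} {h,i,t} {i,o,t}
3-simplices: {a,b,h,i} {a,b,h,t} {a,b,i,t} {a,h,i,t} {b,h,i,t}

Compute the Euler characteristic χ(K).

n_0=9 n_1=32 n_2=23 n_3=5
χ=+9−32+23−5=-5

χ(K)=-5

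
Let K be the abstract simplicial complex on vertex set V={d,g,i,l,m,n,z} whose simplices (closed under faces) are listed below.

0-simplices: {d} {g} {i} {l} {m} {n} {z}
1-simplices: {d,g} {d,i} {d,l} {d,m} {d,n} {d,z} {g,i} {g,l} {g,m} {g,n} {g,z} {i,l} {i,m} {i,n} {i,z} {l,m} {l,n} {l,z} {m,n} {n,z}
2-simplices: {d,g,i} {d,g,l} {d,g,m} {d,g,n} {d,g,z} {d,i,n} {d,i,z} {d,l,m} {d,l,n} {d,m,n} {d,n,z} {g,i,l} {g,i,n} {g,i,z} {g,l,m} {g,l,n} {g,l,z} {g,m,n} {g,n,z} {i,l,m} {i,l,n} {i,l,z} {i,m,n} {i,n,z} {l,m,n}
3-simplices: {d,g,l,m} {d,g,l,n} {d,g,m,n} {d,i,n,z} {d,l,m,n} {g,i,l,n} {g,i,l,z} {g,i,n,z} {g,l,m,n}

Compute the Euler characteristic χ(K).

χ(K)=3

n_0=7 n_1=20 n_2=25 n_3=9
χ=+7−20+25−9=3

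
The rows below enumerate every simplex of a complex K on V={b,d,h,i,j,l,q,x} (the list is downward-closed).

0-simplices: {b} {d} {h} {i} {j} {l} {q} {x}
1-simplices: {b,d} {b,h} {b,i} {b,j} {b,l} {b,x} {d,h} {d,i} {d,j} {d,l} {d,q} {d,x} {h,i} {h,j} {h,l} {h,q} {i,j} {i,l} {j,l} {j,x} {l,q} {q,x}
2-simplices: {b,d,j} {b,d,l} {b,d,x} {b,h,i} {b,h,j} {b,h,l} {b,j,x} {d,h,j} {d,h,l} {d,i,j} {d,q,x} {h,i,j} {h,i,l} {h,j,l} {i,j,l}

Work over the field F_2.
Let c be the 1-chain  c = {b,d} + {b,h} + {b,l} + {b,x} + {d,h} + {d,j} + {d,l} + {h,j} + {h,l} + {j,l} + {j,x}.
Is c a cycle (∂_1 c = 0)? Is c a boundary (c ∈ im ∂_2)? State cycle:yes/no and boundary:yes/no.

cycle:yes boundary:yes

n_0=8 n_1=22 n_2=15  [Z2]
∂1: piv[bd,bh,bi,bj,bl,bx,dq] rk=7  ker:dh,di,dj,dl,dx,hi,hj,hl,hq,ij,il,jl,jx,lq,qx
∂2: piv[bdj,bdl,bdx,bhi,bhj,bhl,bjx,dhj,dij,dqx,hij,hil,hjl] rk=13  ker:dhl,ijl
∂1c = 0
c vs im∂2: reduces to 0 ⇒ boundary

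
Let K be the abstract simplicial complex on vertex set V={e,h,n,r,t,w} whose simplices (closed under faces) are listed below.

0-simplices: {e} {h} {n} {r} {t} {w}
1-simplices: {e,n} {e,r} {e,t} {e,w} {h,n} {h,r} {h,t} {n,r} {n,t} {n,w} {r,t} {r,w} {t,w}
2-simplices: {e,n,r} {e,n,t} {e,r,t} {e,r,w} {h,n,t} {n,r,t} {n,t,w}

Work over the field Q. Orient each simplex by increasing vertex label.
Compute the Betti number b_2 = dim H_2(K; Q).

n_0=6 n_1=13 n_2=7  [Q]
∂1: piv[en,er,et,ew,hn] rk=5  ker:hr,ht,nr,nt,nw,rt,rw,tw
∂2: piv[enr,ent,ert,erw,hnt,ntw] rk=6  ker:nrt
b_2=(7−6)−0=1

b_2=1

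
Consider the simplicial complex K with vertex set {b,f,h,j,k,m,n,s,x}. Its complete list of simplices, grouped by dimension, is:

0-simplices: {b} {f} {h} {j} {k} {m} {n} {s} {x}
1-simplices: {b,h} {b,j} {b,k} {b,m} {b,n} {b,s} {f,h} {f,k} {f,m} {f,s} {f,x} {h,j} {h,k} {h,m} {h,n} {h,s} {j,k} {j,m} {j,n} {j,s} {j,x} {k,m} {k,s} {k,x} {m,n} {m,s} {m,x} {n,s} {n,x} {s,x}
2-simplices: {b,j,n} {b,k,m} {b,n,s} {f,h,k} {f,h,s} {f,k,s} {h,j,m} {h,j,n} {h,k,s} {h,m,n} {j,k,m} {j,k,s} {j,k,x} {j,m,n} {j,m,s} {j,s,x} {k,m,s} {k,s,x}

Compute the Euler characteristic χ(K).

χ(K)=-3

n_0=9 n_1=30 n_2=18
χ=+9−30+18=-3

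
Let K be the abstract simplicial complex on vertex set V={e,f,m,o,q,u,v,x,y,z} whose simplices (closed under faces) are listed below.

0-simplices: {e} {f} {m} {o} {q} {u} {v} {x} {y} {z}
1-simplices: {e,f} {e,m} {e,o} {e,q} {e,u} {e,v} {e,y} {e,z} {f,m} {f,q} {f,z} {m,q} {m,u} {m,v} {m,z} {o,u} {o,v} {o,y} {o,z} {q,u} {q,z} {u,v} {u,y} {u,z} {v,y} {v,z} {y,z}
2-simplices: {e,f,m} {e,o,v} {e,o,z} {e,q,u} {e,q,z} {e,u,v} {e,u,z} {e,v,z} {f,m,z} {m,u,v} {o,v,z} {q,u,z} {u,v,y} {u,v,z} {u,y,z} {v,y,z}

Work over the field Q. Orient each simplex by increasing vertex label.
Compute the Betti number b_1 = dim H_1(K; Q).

n_0=10 n_1=27 n_2=16  [Q]
∂1: piv[ef,em,eo,eq,eu,ev,ey,ez] rk=8  ker:fm,fq,fz,mq,mu,mv,mz,ou,ov,oy,oz,qu,qz,uv,uy,uz,vy,vz,yz
∂2: piv[efm,eov,eoz,equ,eqz,euv,euz,evz,fmz,muv,uvy,uyz] rk=12  ker:ovz,quz,uvz,vyz
b_1=(27−8)−12=7

b_1=7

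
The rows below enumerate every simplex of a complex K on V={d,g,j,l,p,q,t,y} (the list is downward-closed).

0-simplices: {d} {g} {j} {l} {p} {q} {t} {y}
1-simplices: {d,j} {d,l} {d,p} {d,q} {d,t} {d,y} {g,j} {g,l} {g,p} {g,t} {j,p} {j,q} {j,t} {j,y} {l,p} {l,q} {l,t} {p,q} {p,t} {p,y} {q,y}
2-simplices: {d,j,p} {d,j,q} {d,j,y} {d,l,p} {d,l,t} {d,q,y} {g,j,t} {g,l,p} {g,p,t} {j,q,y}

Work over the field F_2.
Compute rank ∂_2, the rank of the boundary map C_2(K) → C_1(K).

rank∂_2=9

n_0=8 n_1=21 n_2=10  [Z2]
∂1: piv[dj,dl,dp,dq,dt,dy,gj] rk=7  ker:gl,gp,gt,jp,jq,jt,jy,lp,lq,lt,pq,pt,py,qy
∂2: piv[djp,djq,djy,dlp,dlt,dqy,gjt,glp,gpt] rk=9  ker:jqy
rk∂_2=9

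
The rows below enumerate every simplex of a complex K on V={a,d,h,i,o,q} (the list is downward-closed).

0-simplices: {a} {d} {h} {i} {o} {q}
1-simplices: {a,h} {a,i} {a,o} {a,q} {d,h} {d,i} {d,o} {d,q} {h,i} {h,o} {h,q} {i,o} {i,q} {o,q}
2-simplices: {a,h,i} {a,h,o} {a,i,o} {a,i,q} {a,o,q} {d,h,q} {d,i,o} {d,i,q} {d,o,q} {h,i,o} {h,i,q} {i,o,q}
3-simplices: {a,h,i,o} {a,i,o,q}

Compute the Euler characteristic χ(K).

n_0=6 n_1=14 n_2=12 n_3=2
χ=+6−14+12−2=2

χ(K)=2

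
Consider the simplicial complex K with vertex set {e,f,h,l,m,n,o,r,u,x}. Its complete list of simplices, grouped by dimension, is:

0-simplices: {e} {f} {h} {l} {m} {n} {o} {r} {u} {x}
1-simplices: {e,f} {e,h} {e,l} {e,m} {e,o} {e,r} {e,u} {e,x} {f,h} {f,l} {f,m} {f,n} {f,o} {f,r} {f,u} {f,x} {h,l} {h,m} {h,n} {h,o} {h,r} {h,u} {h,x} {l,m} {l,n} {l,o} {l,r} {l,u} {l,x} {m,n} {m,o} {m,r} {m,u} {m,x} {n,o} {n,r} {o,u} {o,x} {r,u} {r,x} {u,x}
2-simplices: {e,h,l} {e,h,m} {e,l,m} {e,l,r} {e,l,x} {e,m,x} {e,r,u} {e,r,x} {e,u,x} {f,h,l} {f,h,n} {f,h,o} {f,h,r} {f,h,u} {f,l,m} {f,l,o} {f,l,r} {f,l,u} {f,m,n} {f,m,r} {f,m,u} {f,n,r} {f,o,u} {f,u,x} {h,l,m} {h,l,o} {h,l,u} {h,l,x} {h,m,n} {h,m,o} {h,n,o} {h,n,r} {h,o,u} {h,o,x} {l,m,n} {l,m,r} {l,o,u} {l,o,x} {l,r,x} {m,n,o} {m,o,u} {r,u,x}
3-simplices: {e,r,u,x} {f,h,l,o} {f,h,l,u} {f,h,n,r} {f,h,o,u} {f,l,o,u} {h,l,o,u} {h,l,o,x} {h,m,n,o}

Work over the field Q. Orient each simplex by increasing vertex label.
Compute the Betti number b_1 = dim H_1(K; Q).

n_0=10 n_1=41 n_2=42 n_3=9  [Q]
∂1: piv[ef,eh,el,em,eo,er,eu,ex,fn] rk=9  ker:fh,fl,fm,fo,fr,fu,fx,hl,hm,hn,ho,hr,hu,hx,lm,ln,lo,lr,lu,lx,mn,mo,mr,mu,mx,no,nr,ou,ox,ru,rx,ux
∂2: piv[ehl,ehm,elm,elr,elx,emx,eru,erx,eux,fhl,fhn,fho,fhr,fhu,flm,flo,flr,flu,fmn,fmr,fmu,fnr,fou,fux,hlx,hmo,hno,hox,lmn] rk=29  ker:hlm,hlo,hlu,hmn,hnr,hou,lmr,lou,lox,lrx,mno,mou,rux
∂3: piv[erux,fhlo,fhlu,fhnr,fhou,flou,hlox,hmno] rk=8  ker:hlou
b_1=(41−9)−29=3

b_1=3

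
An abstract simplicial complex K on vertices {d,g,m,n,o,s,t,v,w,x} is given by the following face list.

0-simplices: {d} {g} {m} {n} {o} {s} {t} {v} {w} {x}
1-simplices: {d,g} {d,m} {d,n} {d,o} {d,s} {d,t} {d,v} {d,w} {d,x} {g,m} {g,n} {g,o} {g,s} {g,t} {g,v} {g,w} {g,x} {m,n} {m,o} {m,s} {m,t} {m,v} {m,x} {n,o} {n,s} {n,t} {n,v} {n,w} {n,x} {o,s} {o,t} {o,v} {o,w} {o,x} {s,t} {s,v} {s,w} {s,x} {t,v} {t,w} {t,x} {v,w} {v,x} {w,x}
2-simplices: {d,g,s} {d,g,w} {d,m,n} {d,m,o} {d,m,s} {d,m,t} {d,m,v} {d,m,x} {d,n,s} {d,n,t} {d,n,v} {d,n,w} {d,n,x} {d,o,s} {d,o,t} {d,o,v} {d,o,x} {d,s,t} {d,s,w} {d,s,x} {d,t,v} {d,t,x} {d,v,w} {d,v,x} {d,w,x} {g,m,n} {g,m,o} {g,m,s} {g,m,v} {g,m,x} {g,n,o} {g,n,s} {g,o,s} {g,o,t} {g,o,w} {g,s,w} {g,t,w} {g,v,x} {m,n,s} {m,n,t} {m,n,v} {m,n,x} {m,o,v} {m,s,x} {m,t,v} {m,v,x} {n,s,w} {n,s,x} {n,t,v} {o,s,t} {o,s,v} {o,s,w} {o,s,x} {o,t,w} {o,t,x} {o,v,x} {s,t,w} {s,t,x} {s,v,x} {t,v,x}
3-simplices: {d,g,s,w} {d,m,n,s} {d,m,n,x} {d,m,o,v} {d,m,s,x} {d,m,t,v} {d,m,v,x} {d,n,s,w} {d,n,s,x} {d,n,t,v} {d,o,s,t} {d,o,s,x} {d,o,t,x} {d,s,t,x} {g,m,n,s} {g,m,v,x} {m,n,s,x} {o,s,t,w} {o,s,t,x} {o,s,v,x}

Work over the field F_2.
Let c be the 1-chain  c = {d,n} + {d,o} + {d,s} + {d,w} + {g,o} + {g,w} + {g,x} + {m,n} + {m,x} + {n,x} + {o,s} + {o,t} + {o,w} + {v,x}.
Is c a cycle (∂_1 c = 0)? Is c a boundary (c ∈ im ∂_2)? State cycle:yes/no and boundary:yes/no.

cycle:no boundary:no

n_0=10 n_1=44 n_2=60 n_3=20  [Z2]
∂1: piv[dg,dm,dn,do,ds,dt,dv,dw,dx] rk=9  ker:gm,gn,go,gs,gt,gv,gw,gx,mn,mo,ms,mt,mv,mx,no,ns,nt,nv,nw,nx,os,ot,ov,ow,ox,st,sv,sw,sx,tv,tw,tx,vw,vx,wx
∂2: piv[dgs,dgw,dmn,dmo,dms,dmt,dmv,dmx,dns,dnt,dnv,dnw,dnx,dos,dot,dov,dox,dst,dsw,dsx,dtv,dtx,dvw,dvx,dwx,gmn,gmo,gms,gmv,gmx,gno,got,gow,gtw,osv] rk=35  ker:gns,gos,gsw,gvx,mns,mnt,mnv,mnx,mov,msx,mtv,mvx,nsw,nsx,ntv,ost,osw,osx,otw,otx,ovx,stw,stx,svx,tvx
∂3: piv[dgsw,dmns,dmnx,dmov,dmsx,dmtv,dmvx,dnsw,dnsx,dntv,dost,dosx,dotx,dstx,gmns,gmvx,ostw,osvx] rk=18  ker:mnsx,ostx
∂1c = {g} + {n} + {o} + {t} + {v} + {w}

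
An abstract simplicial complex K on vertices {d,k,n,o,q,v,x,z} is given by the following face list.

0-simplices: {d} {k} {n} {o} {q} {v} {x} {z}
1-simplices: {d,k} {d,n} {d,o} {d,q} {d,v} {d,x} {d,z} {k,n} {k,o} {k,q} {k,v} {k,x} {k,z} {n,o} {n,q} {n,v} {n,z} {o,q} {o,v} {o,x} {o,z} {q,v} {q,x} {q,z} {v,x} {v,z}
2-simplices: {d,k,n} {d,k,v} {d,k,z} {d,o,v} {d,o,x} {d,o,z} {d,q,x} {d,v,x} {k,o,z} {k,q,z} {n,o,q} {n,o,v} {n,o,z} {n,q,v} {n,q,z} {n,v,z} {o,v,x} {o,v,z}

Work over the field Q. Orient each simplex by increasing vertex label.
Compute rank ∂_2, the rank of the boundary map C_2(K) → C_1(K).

rank∂_2=16

n_0=8 n_1=26 n_2=18  [Q]
∂1: piv[dk,dn,do,dq,dv,dx,dz] rk=7  ker:kn,ko,kq,kv,kx,kz,no,nq,nv,nz,oq,ov,ox,oz,qv,qx,qz,vx,vz
∂2: piv[dkn,dkv,dkz,dov,dox,doz,dqx,dvx,koz,kqz,noq,nov,noz,nqv,nqz,nvz] rk=16  ker:ovx,ovz
rk∂_2=16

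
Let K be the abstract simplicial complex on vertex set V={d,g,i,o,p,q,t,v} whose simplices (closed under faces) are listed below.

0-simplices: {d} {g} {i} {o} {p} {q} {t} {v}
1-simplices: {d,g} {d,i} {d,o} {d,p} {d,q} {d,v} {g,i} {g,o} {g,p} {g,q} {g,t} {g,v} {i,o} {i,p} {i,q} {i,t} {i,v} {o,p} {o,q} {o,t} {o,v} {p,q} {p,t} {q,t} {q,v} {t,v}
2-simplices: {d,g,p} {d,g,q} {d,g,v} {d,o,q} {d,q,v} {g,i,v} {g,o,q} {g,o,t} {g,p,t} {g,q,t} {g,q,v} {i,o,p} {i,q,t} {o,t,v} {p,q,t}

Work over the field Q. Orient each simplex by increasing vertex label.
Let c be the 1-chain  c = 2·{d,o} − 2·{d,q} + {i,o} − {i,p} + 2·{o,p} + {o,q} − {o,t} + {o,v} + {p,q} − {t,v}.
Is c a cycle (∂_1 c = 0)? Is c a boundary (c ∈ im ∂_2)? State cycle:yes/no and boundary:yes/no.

n_0=8 n_1=26 n_2=15  [Q]
∂1: piv[dg,di,do,dp,dq,dv,gt] rk=7  ker:gi,go,gp,gq,gv,io,ip,iq,it,iv,op,oq,ot,ov,pq,pt,qt,qv,tv
∂2: piv[dgp,dgq,dgv,doq,dqv,giv,goq,got,gpt,gqt,iop,iqt,otv,pqt] rk=14  ker:gqv
∂1c = 0
c vs im∂2: residual ≠ 0 ⇒ not boundary

cycle:yes boundary:no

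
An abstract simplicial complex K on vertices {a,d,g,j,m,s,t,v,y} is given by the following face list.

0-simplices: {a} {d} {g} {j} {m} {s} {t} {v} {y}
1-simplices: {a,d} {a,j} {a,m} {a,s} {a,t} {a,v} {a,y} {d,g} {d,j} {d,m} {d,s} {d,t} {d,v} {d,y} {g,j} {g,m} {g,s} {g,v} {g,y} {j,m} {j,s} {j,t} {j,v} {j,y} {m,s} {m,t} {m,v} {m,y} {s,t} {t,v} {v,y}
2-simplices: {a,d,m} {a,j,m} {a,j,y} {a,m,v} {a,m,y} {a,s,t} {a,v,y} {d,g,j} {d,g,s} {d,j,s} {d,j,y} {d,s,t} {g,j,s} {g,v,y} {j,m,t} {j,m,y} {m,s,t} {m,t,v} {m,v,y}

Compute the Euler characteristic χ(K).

χ(K)=-3

n_0=9 n_1=31 n_2=19
χ=+9−31+19=-3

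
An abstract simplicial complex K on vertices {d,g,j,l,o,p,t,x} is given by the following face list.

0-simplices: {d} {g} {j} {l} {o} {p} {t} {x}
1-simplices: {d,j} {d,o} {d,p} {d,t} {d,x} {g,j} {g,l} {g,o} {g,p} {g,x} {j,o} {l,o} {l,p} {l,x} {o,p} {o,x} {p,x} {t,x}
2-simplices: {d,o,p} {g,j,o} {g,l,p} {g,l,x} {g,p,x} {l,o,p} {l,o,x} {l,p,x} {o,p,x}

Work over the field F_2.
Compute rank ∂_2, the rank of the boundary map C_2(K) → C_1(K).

rank∂_2=7

n_0=8 n_1=18 n_2=9  [Z2]
∂1: piv[dj,do,dp,dt,dx,gj,gl] rk=7  ker:go,gp,gx,jo,lo,lp,lx,op,ox,px,tx
∂2: piv[dop,gjo,glp,glx,gpx,lop,lox] rk=7  ker:lpx,opx
rk∂_2=7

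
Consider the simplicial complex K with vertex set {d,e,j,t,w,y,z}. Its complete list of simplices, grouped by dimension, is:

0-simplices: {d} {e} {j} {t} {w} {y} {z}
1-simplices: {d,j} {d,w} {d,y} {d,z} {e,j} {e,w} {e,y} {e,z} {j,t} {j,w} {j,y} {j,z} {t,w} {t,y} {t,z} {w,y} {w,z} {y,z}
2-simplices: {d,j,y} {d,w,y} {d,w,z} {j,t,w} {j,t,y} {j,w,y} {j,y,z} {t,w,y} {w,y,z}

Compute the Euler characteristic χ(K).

n_0=7 n_1=18 n_2=9
χ=+7−18+9=-2

χ(K)=-2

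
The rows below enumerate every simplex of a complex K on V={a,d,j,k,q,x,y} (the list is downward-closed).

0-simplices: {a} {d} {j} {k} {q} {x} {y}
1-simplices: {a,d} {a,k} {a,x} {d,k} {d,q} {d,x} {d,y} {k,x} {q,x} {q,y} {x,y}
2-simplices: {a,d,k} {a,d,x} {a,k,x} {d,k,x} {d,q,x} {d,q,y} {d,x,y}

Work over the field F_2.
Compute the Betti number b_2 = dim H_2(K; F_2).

b_2=1

n_0=7 n_1=11 n_2=7  [Z2]
∂1: piv[ad,ak,ax,dq,dy] rk=5  ker:dk,dx,kx,qx,qy,xy
∂2: piv[adk,adx,akx,dqx,dqy,dxy] rk=6  ker:dkx
b_2=(7−6)−0=1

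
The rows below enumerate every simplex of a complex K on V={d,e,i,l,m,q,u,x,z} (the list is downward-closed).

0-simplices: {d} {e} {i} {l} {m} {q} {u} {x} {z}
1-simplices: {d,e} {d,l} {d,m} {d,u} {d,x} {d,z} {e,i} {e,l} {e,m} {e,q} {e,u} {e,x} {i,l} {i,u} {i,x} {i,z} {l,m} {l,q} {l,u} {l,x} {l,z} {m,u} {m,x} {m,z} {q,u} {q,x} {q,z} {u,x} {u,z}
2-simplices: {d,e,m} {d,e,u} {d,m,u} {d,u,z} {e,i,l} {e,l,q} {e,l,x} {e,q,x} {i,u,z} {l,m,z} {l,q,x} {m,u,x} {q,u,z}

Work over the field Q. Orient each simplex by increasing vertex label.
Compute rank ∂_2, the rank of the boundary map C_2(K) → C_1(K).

rank∂_2=12

n_0=9 n_1=29 n_2=13  [Q]
∂1: piv[de,dl,dm,du,dx,dz,ei,eq] rk=8  ker:el,em,eu,ex,il,iu,ix,iz,lm,lq,lu,lx,lz,mu,mx,mz,qu,qx,qz,ux,uz
∂2: piv[dem,deu,dmu,duz,eil,elq,elx,eqx,iuz,lmz,mux,quz] rk=12  ker:lqx
rk∂_2=12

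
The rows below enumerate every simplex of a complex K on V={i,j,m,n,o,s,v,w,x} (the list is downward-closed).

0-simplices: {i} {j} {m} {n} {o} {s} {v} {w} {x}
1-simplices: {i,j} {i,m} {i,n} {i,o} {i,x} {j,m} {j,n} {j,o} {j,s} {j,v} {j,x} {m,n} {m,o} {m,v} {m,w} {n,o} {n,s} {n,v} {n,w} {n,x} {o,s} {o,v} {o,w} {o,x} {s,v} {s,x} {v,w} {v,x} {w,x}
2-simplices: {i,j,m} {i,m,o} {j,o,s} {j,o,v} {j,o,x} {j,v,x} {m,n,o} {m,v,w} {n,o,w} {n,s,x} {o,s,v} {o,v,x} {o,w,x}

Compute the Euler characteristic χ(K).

n_0=9 n_1=29 n_2=13
χ=+9−29+13=-7

χ(K)=-7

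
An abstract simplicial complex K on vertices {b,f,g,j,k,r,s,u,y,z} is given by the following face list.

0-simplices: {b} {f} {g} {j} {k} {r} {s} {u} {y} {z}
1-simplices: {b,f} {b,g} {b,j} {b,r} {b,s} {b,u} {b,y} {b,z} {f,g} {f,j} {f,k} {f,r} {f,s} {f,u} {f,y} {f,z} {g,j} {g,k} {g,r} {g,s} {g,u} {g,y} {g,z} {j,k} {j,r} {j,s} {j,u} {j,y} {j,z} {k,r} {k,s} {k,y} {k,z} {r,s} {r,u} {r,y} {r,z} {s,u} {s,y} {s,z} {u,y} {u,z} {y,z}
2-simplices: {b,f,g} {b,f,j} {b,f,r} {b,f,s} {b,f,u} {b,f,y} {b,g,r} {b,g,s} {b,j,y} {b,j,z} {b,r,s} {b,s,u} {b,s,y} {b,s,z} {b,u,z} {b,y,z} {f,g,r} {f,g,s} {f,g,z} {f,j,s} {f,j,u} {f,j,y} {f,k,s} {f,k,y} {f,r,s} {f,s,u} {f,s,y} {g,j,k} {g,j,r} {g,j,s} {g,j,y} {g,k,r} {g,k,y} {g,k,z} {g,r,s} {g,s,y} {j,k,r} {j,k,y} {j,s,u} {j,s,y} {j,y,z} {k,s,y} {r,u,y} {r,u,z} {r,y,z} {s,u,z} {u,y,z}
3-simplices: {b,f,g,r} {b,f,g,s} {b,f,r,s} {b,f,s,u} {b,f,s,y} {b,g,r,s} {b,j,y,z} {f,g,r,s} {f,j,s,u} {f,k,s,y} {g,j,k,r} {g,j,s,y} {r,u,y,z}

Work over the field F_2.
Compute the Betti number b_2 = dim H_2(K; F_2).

n_0=10 n_1=43 n_2=47 n_3=13  [Z2]
∂1: piv[bf,bg,bj,br,bs,bu,by,bz,fk] rk=9  ker:fg,fj,fr,fs,fu,fy,fz,gj,gk,gr,gs,gu,gy,gz,jk,jr,js,ju,jy,jz,kr,ks,ky,kz,rs,ru,ry,rz,su,sy,sz,uy,uz,yz
∂2: piv[bfg,bfj,bfr,bfs,bfu,bfy,bgr,bgs,bjy,bjz,brs,bsu,bsy,bsz,buz,byz,fgz,fjs,fju,fks,fky,gjk,gjr,gjs,gjy,gkr,gky,gkz,ruy,ruz,ryz] rk=31  ker:fgr,fgs,fjy,frs,fsu,fsy,grs,gsy,jkr,jky,jsu,jsy,jyz,ksy,suz,uyz
∂3: piv[bfgr,bfgs,bfrs,bfsu,bfsy,bgrs,bjyz,fjsu,fksy,gjkr,gjsy,ruyz] rk=12  ker:fgrs
b_2=(47−31)−12=4

b_2=4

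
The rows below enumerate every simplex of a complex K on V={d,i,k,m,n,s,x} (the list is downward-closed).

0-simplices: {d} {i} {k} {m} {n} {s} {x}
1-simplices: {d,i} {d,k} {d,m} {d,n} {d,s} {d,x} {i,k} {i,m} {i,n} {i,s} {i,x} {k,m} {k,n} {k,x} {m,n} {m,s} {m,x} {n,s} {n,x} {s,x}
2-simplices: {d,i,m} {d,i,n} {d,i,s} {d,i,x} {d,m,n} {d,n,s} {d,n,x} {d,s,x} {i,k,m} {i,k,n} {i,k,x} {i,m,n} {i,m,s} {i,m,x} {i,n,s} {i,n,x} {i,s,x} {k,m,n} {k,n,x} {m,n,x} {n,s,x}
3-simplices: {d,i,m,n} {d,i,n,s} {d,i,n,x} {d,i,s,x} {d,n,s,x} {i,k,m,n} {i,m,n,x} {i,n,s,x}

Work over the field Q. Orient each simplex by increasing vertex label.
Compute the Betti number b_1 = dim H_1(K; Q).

b_1=1

n_0=7 n_1=20 n_2=21 n_3=8  [Q]
∂1: piv[di,dk,dm,dn,ds,dx] rk=6  ker:ik,im,in,is,ix,km,kn,kx,mn,ms,mx,ns,nx,sx
∂2: piv[dim,din,dis,dix,dmn,dns,dnx,dsx,ikm,ikn,ikx,ims,imx] rk=13  ker:imn,ins,inx,isx,kmn,knx,mnx,nsx
∂3: piv[dimn,dins,dinx,disx,dnsx,ikmn,imnx] rk=7  ker:insx
b_1=(20−6)−13=1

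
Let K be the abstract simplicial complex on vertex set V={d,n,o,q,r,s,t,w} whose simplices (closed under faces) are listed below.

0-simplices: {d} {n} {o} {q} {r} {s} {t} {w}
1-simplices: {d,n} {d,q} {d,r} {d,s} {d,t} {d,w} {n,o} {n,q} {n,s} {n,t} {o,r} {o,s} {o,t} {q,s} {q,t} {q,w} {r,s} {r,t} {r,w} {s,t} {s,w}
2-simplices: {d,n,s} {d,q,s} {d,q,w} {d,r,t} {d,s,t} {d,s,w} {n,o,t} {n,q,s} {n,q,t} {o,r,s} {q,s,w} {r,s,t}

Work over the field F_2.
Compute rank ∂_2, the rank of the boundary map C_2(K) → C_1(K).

rank∂_2=11

n_0=8 n_1=21 n_2=12  [Z2]
∂1: piv[dn,dq,dr,ds,dt,dw,no] rk=7  ker:nq,ns,nt,or,os,ot,qs,qt,qw,rs,rt,rw,st,sw
∂2: piv[dns,dqs,dqw,drt,dst,dsw,not,nqs,nqt,ors,rst] rk=11  ker:qsw
rk∂_2=11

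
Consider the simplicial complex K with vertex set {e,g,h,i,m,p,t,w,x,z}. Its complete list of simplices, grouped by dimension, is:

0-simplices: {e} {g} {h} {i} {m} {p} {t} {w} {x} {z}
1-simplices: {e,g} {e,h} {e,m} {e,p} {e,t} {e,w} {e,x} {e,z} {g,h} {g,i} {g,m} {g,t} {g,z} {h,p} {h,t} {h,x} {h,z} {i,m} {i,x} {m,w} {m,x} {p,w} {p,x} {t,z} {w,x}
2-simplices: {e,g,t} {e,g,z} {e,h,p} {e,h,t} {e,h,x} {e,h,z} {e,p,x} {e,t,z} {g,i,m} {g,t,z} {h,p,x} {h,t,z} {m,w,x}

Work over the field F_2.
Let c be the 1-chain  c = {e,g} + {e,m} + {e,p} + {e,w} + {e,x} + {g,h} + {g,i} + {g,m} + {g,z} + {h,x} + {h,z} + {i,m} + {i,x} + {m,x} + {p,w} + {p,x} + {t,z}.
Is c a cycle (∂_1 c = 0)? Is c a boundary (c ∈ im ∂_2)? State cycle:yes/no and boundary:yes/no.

n_0=10 n_1=25 n_2=13  [Z2]
∂1: piv[eg,eh,em,ep,et,ew,ex,ez,gi] rk=9  ker:gh,gm,gt,gz,hp,ht,hx,hz,im,ix,mw,mx,pw,px,tz,wx
∂2: piv[egt,egz,ehp,eht,ehx,ehz,epx,etz,gim,mwx] rk=10  ker:gtz,hpx,htz
∂1c = {e} + {g} + {h} + {i} + {p} + {t} + {x} + {z}

cycle:no boundary:no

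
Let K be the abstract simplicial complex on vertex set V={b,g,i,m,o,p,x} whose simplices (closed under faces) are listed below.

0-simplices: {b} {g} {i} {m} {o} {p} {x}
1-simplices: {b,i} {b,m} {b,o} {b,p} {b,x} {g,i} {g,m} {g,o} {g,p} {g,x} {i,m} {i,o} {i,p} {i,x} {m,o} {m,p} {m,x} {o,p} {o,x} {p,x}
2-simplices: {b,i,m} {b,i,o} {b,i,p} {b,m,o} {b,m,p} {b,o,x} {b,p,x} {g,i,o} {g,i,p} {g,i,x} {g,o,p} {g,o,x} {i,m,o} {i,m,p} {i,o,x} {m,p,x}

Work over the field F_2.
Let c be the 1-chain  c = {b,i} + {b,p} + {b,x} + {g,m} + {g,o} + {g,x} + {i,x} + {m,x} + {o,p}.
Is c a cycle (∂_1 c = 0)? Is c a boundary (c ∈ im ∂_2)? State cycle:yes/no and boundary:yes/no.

cycle:no boundary:no

n_0=7 n_1=20 n_2=16  [Z2]
∂1: piv[bi,bm,bo,bp,bx,gi] rk=6  ker:gm,go,gp,gx,im,io,ip,ix,mo,mp,mx,op,ox,px
∂2: piv[bim,bio,bip,bmo,bmp,box,bpx,gio,gip,gix,gop,gox,mpx] rk=13  ker:imo,imp,iox
∂1c = {b} + {g}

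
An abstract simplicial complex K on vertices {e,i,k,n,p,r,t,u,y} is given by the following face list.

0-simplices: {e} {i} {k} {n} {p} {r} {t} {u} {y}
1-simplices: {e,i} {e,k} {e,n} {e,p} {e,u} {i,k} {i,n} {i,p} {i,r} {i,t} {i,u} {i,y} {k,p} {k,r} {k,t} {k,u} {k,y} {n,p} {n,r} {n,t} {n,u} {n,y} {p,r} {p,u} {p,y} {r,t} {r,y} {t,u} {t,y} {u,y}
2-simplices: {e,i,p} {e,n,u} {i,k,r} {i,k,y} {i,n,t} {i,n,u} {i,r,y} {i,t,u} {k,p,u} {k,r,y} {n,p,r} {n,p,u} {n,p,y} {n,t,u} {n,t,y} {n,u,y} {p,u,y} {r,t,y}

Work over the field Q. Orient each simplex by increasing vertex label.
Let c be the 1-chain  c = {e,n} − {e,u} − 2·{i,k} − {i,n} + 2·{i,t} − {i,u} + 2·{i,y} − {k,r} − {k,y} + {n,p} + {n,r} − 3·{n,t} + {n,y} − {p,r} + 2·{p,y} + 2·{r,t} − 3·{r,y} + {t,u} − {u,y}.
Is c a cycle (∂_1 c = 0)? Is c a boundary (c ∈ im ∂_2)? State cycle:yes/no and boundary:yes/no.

n_0=9 n_1=30 n_2=18  [Q]
∂1: piv[ei,ek,en,ep,eu,ir,it,iy] rk=8  ker:ik,in,ip,iu,kp,kr,kt,ku,ky,np,nr,nt,nu,ny,pr,pu,py,rt,ry,tu,ty,uy
∂2: piv[eip,enu,ikr,iky,int,inu,iry,itu,kpu,npr,npu,npy,nty,nuy,rty] rk=15  ker:kry,ntu,puy
∂1c = 0
c vs im∂2: reduces to 0 ⇒ boundary

cycle:yes boundary:yes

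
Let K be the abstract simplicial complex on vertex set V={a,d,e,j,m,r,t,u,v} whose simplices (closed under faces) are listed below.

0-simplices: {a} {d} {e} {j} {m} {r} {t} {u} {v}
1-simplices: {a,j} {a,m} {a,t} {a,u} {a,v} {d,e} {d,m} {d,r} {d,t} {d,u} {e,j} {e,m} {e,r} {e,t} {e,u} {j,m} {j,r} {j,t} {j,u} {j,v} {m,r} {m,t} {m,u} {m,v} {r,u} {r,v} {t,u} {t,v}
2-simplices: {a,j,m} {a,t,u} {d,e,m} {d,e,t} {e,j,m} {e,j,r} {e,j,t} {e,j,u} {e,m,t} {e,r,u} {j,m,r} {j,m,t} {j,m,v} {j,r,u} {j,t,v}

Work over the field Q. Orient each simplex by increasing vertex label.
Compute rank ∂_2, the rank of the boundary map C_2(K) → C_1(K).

n_0=9 n_1=28 n_2=15  [Q]
∂1: piv[aj,am,at,au,av,de,dm,dr] rk=8  ker:dt,du,ej,em,er,et,eu,jm,jr,jt,ju,jv,mr,mt,mu,mv,ru,rv,tu,tv
∂2: piv[ajm,atu,dem,det,ejm,ejr,ejt,eju,emt,eru,jmr,jmv,jtv] rk=13  ker:jmt,jru
rk∂_2=13

rank∂_2=13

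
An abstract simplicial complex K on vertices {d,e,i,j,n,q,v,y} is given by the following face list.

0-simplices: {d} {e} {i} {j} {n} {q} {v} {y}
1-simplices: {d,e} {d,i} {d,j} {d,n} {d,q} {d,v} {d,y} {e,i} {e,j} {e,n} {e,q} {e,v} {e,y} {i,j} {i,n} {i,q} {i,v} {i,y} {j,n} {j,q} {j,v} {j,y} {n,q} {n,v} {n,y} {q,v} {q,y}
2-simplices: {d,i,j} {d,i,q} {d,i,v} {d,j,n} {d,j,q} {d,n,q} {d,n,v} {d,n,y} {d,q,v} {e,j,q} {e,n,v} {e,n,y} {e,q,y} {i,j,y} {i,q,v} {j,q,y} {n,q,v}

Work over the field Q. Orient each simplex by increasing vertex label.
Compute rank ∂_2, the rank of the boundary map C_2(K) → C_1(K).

n_0=8 n_1=27 n_2=17  [Q]
∂1: piv[de,di,dj,dn,dq,dv,dy] rk=7  ker:ei,ej,en,eq,ev,ey,ij,in,iq,iv,iy,jn,jq,jv,jy,nq,nv,ny,qv,qy
∂2: piv[dij,diq,div,djn,djq,dnq,dnv,dny,dqv,ejq,env,eny,eqy,ijy,jqy] rk=15  ker:iqv,nqv
rk∂_2=15

rank∂_2=15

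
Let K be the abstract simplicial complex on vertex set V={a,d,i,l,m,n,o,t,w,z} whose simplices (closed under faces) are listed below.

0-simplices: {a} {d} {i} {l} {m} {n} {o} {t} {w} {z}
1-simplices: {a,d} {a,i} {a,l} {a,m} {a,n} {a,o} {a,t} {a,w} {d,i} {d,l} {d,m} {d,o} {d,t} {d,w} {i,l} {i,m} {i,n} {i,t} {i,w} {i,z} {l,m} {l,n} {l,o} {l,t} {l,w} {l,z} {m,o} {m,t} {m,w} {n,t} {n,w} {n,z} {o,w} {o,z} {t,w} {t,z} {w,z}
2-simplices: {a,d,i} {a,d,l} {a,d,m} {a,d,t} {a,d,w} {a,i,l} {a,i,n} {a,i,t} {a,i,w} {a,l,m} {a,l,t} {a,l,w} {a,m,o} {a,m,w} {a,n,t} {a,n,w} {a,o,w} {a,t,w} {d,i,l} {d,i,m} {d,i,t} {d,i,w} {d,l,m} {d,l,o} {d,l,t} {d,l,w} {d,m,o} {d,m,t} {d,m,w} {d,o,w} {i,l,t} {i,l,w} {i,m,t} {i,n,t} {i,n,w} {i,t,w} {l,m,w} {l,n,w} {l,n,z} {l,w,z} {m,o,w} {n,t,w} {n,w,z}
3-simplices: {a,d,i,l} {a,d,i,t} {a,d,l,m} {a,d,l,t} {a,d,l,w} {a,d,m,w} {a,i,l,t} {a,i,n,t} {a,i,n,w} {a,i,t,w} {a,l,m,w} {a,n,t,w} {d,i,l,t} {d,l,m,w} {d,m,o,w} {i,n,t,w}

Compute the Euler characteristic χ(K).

n_0=10 n_1=37 n_2=43 n_3=16
χ=+10−37+43−16=0

χ(K)=0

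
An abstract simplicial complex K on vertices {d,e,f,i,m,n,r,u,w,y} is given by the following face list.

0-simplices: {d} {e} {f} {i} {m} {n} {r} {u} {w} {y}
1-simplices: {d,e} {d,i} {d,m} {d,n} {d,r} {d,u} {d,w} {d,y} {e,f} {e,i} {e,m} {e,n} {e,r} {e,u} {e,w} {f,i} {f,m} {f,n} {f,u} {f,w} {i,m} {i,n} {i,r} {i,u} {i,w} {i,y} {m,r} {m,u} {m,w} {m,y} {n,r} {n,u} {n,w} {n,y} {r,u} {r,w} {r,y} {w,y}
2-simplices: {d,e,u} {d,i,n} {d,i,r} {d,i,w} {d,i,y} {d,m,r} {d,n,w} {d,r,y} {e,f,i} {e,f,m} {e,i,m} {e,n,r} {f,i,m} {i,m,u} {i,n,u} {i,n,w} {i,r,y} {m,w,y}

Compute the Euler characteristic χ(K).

χ(K)=-10

n_0=10 n_1=38 n_2=18
χ=+10−38+18=-10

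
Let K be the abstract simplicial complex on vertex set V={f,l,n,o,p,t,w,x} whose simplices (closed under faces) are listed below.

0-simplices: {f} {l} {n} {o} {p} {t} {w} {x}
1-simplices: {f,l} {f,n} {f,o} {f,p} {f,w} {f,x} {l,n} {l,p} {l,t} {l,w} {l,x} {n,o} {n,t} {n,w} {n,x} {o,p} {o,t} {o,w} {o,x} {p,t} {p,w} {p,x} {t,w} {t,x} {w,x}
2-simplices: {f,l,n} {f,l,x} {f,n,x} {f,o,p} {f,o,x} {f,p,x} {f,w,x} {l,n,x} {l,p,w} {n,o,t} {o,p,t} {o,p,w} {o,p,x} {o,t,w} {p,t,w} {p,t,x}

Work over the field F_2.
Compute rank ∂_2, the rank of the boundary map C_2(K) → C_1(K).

rank∂_2=13

n_0=8 n_1=25 n_2=16  [Z2]
∂1: piv[fl,fn,fo,fp,fw,fx,lt] rk=7  ker:ln,lp,lw,lx,no,nt,nw,nx,op,ot,ow,ox,pt,pw,px,tw,tx,wx
∂2: piv[fln,flx,fnx,fop,fox,fpx,fwx,lpw,not,opt,opw,otw,ptx] rk=13  ker:lnx,opx,ptw
rk∂_2=13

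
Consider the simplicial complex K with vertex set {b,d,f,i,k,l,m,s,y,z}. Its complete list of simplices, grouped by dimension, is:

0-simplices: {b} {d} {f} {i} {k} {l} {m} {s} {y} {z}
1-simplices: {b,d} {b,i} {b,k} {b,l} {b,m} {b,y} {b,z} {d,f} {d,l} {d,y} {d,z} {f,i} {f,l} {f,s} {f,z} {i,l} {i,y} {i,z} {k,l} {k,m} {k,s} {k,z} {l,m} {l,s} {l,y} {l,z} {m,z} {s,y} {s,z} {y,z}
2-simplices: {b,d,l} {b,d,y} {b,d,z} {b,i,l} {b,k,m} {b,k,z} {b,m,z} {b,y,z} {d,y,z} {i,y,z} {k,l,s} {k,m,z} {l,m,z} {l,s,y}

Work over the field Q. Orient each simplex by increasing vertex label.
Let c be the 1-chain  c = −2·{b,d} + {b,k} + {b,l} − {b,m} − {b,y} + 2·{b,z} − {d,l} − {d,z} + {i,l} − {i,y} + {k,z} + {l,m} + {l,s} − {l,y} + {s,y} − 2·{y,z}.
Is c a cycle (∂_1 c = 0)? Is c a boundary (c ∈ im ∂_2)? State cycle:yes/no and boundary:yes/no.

cycle:yes boundary:no

n_0=10 n_1=30 n_2=14  [Q]
∂1: piv[bd,bi,bk,bl,bm,by,bz,df,fs] rk=9  ker:dl,dy,dz,fi,fl,fz,il,iy,iz,kl,km,ks,kz,lm,ls,ly,lz,mz,sy,sz,yz
∂2: piv[bdl,bdy,bdz,bil,bkm,bkz,bmz,byz,iyz,kls,lmz,lsy] rk=12  ker:dyz,kmz
∂1c = 0
c vs im∂2: residual ≠ 0 ⇒ not boundary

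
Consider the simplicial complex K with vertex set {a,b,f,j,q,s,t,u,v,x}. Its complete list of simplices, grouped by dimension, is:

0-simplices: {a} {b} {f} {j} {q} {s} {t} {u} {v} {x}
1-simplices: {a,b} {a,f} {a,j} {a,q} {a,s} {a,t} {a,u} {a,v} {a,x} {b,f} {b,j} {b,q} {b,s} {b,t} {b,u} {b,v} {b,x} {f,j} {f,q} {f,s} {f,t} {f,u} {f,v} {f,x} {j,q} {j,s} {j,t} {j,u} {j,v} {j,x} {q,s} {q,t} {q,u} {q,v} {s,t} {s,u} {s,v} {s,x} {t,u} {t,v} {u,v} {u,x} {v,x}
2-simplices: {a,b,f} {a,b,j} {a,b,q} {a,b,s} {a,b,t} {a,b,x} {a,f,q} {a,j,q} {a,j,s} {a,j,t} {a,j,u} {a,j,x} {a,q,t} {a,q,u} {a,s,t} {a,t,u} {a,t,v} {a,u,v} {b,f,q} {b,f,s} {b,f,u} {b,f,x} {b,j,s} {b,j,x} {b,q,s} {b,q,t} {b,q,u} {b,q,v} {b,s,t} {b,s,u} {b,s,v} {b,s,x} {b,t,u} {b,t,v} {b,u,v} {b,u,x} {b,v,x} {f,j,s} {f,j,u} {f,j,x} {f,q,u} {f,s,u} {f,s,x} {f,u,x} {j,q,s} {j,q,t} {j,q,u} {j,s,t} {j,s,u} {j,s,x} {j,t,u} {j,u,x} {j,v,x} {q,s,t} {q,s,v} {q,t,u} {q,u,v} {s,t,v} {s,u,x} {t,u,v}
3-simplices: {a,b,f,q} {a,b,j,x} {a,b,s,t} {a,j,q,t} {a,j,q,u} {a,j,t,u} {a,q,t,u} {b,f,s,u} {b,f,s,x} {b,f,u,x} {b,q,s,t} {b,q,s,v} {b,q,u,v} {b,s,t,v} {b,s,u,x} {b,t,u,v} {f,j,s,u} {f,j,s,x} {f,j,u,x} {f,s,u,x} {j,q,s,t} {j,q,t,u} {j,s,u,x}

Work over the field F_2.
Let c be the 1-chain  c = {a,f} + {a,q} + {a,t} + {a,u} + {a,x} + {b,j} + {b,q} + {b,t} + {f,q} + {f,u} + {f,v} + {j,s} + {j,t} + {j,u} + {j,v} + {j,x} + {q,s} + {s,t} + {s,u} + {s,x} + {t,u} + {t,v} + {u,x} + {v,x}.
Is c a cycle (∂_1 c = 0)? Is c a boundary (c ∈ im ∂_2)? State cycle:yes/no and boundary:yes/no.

cycle:no boundary:no

n_0=10 n_1=43 n_2=60 n_3=23  [Z2]
∂1: piv[ab,af,aj,aq,as,at,au,av,ax] rk=9  ker:bf,bj,bq,bs,bt,bu,bv,bx,fj,fq,fs,ft,fu,fv,fx,jq,js,jt,ju,jv,jx,qs,qt,qu,qv,st,su,sv,sx,tu,tv,uv,ux,vx
∂2: piv[abf,abj,abq,abs,abt,abx,afq,ajq,ajs,ajt,aju,ajx,aqt,aqu,ast,atu,atv,auv,bfs,bfu,bfx,bqs,bqu,bqv,bsu,bsv,bsx,btv,bux,bvx,fjs,jvx] rk=32  ker:bfq,bjs,bjx,bqt,bst,btu,buv,fju,fjx,fqu,fsu,fsx,fux,jqs,jqt,jqu,jst,jsu,jsx,jtu,jux,qst,qsv,qtu,quv,stv,sux,tuv
∂3: piv[abfq,abjx,abst,ajqt,ajqu,ajtu,aqtu,bfsu,bfsx,bfux,bqst,bqsv,bquv,bstv,bsux,btuv,fjsu,fjsx,fjux,jqst] rk=20  ker:fsux,jqtu,jsux
∂1c = {a} + {b} + {s} + {x}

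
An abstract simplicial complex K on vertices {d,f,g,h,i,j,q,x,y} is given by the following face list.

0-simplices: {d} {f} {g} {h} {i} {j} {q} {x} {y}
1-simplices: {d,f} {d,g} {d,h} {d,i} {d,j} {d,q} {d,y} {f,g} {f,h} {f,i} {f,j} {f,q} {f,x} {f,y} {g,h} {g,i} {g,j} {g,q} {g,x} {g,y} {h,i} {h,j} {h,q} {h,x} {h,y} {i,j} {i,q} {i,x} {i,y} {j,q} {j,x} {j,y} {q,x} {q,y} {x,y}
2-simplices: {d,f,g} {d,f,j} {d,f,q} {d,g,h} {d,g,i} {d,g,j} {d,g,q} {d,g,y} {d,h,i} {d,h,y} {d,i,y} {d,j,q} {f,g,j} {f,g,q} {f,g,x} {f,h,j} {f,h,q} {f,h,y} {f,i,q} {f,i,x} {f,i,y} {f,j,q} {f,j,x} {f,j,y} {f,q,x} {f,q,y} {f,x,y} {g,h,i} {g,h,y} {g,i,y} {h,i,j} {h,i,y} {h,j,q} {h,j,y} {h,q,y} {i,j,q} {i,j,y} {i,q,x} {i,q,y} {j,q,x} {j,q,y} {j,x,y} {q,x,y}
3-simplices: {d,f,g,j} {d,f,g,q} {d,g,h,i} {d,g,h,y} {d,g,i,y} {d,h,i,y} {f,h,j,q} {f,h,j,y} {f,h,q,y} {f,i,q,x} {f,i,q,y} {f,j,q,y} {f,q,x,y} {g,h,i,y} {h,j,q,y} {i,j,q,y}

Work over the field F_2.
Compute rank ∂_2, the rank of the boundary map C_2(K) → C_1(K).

rank∂_2=25

n_0=9 n_1=35 n_2=43 n_3=16  [Z2]
∂1: piv[df,dg,dh,di,dj,dq,dy,fx] rk=8  ker:fg,fh,fi,fj,fq,fy,gh,gi,gj,gq,gx,gy,hi,hj,hq,hx,hy,ij,iq,ix,iy,jq,jx,jy,qx,qy,xy
∂2: piv[dfg,dfj,dfq,dgh,dgi,dgj,dgq,dgy,dhi,dhy,diy,djq,fgx,fhj,fhq,fhy,fiq,fix,fiy,fjx,fjy,fqx,fqy,fxy,hij] rk=25  ker:fgj,fgq,fjq,ghi,ghy,giy,hiy,hjq,hjy,hqy,ijq,ijy,iqx,iqy,jqx,jqy,jxy,qxy
∂3: piv[dfgj,dfgq,dghi,dghy,dgiy,dhiy,fhjq,fhjy,fhqy,fiqx,fiqy,fjqy,fqxy,ijqy] rk=14  ker:ghiy,hjqy
rk∂_2=25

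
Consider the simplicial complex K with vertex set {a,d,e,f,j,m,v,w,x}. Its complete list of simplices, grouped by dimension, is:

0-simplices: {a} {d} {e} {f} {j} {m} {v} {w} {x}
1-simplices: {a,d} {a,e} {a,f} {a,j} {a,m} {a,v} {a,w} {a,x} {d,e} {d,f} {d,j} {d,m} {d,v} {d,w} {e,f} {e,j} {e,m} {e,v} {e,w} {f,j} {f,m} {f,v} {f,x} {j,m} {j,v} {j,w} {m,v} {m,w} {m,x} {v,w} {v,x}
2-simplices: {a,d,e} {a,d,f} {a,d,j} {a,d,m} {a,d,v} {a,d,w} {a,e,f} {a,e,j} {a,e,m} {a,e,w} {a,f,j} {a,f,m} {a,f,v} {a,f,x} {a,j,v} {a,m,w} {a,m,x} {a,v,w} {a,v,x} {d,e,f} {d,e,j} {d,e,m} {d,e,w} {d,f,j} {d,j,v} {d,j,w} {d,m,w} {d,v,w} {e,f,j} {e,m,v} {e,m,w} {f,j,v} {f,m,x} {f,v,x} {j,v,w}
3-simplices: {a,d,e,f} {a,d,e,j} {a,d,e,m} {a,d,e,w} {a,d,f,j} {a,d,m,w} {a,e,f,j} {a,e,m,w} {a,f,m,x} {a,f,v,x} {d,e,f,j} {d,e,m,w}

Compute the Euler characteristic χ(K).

χ(K)=1

n_0=9 n_1=31 n_2=35 n_3=12
χ=+9−31+35−12=1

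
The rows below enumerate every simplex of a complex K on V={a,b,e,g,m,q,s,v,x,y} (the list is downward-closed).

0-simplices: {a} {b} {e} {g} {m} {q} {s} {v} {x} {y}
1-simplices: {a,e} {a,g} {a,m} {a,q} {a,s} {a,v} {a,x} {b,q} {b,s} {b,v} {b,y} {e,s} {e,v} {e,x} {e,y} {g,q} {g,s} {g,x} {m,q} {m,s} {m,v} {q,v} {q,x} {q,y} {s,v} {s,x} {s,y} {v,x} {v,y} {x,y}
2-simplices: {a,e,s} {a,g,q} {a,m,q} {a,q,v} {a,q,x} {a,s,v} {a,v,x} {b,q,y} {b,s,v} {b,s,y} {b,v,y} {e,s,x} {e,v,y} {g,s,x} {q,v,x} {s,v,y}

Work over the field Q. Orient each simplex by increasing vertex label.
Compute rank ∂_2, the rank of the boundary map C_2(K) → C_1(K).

rank∂_2=14

n_0=10 n_1=30 n_2=16  [Q]
∂1: piv[ae,ag,am,aq,as,av,ax,bq,by] rk=9  ker:bs,bv,es,ev,ex,ey,gq,gs,gx,mq,ms,mv,qv,qx,qy,sv,sx,sy,vx,vy,xy
∂2: piv[aes,agq,amq,aqv,aqx,asv,avx,bqy,bsv,bsy,bvy,esx,evy,gsx] rk=14  ker:qvx,svy
rk∂_2=14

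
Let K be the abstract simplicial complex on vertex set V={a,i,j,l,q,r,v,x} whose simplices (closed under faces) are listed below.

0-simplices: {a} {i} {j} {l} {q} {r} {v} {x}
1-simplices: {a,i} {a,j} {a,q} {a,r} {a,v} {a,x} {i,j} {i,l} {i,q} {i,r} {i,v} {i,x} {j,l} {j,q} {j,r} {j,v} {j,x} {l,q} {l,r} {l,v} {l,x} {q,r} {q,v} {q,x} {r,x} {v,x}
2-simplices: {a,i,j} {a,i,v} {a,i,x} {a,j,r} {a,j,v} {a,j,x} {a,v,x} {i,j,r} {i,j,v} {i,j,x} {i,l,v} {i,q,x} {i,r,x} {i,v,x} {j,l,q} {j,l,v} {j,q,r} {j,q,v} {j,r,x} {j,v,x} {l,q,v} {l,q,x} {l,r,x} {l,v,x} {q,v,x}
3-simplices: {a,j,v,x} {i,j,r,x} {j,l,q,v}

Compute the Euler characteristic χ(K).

n_0=8 n_1=26 n_2=25 n_3=3
χ=+8−26+25−3=4

χ(K)=4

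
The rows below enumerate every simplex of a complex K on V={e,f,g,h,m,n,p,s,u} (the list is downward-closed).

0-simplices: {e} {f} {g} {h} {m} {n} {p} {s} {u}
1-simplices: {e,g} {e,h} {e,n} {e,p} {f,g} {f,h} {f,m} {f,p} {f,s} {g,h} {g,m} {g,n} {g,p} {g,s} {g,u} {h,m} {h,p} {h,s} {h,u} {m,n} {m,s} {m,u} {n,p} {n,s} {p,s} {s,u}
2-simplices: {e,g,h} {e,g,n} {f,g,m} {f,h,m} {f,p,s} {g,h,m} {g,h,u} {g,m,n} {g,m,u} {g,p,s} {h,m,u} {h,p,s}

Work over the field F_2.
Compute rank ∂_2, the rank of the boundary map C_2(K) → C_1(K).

rank∂_2=11

n_0=9 n_1=26 n_2=12  [Z2]
∂1: piv[eg,eh,en,ep,fg,fm,fs,gu] rk=8  ker:fh,fp,gh,gm,gn,gp,gs,hm,hp,hs,hu,mn,ms,mu,np,ns,ps,su
∂2: piv[egh,egn,fgm,fhm,fps,ghm,ghu,gmn,gmu,gps,hps] rk=11  ker:hmu
rk∂_2=11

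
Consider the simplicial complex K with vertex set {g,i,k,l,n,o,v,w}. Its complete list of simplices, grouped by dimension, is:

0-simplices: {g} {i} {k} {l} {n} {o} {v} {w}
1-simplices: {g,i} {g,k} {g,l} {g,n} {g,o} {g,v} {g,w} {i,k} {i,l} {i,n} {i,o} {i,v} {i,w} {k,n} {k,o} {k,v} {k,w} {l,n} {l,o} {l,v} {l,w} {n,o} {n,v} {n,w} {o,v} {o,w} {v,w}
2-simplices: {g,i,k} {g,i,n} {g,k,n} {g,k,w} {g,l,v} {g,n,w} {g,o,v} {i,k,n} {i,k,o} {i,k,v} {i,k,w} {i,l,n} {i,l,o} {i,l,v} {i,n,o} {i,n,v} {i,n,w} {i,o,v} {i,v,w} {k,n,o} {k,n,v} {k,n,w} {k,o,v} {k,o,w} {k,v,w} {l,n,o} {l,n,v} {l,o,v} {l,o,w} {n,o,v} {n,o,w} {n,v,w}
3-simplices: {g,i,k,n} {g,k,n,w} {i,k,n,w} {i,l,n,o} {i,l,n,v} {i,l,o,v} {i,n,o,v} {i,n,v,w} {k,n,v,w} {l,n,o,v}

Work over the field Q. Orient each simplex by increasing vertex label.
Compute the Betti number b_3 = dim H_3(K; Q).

n_0=8 n_1=27 n_2=32 n_3=10  [Q]
∂1: piv[gi,gk,gl,gn,go,gv,gw] rk=7  ker:ik,il,in,io,iv,iw,kn,ko,kv,kw,ln,lo,lv,lw,no,nv,nw,ov,ow,vw
∂2: piv[gik,gin,gkn,gkw,glv,gnw,gov,iko,ikv,ikw,iln,ilo,ilv,ino,inv,iov,ivw,kow,low] rk=19  ker:ikn,inw,kno,knv,knw,kov,kvw,lno,lnv,lov,nov,now,nvw
∂3: piv[gikn,gknw,iknw,ilno,ilnv,ilov,inov,invw,knvw] rk=9  ker:lnov
b_3=(10−9)−0=1

b_3=1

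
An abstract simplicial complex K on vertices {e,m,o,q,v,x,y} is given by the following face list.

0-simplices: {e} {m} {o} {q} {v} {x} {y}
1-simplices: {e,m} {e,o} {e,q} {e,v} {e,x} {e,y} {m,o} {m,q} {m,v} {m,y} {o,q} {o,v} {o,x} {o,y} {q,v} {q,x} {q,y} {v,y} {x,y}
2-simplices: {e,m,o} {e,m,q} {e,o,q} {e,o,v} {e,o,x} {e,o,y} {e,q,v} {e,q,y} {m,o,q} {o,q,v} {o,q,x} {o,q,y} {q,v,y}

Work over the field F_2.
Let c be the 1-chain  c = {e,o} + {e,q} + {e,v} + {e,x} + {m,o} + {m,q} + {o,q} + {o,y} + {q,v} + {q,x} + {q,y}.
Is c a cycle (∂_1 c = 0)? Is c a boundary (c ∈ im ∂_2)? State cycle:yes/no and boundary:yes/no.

n_0=7 n_1=19 n_2=13  [Z2]
∂1: piv[em,eo,eq,ev,ex,ey] rk=6  ker:mo,mq,mv,my,oq,ov,ox,oy,qv,qx,qy,vy,xy
∂2: piv[emo,emq,eoq,eov,eox,eoy,eqv,eqy,oqx,qvy] rk=10  ker:moq,oqv,oqy
∂1c = 0
c vs im∂2: reduces to 0 ⇒ boundary

cycle:yes boundary:yes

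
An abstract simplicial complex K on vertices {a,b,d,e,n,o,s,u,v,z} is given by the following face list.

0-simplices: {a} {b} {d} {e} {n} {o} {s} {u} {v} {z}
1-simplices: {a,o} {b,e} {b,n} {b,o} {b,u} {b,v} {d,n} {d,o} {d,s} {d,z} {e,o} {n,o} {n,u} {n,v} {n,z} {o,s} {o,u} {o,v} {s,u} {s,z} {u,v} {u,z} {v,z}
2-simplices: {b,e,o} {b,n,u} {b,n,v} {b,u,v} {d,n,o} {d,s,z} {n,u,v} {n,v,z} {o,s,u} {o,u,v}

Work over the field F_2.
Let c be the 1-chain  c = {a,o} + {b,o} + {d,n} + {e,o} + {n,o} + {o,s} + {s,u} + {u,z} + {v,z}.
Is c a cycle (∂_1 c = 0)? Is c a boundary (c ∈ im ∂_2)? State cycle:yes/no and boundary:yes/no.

cycle:no boundary:no

n_0=10 n_1=23 n_2=10  [Z2]
∂1: piv[ao,be,bn,bo,bu,bv,dn,ds,dz] rk=9  ker:do,eo,no,nu,nv,nz,os,ou,ov,su,sz,uv,uz,vz
∂2: piv[beo,bnu,bnv,buv,dno,dsz,nvz,osu,ouv] rk=9  ker:nuv
∂1c = {a} + {b} + {d} + {e} + {o} + {v}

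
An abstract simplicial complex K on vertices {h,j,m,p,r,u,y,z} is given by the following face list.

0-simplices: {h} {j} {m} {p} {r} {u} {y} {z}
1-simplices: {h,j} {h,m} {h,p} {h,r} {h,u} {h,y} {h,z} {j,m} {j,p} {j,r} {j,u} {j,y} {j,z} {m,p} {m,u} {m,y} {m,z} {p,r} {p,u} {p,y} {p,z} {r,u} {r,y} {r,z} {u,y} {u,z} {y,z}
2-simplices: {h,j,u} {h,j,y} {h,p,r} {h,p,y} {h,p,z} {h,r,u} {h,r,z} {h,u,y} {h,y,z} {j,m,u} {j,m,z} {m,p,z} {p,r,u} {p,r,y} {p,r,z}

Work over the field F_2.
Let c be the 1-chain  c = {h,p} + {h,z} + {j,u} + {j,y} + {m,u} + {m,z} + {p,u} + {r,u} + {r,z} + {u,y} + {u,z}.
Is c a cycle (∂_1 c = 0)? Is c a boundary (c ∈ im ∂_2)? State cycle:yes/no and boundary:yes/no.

n_0=8 n_1=27 n_2=15  [Z2]
∂1: piv[hj,hm,hp,hr,hu,hy,hz] rk=7  ker:jm,jp,jr,ju,jy,jz,mp,mu,my,mz,pr,pu,py,pz,ru,ry,rz,uy,uz,yz
∂2: piv[hju,hjy,hpr,hpy,hpz,hru,hrz,huy,hyz,jmu,jmz,mpz,pru,pry] rk=14  ker:prz
∂1c = 0
c vs im∂2: residual ≠ 0 ⇒ not boundary

cycle:yes boundary:no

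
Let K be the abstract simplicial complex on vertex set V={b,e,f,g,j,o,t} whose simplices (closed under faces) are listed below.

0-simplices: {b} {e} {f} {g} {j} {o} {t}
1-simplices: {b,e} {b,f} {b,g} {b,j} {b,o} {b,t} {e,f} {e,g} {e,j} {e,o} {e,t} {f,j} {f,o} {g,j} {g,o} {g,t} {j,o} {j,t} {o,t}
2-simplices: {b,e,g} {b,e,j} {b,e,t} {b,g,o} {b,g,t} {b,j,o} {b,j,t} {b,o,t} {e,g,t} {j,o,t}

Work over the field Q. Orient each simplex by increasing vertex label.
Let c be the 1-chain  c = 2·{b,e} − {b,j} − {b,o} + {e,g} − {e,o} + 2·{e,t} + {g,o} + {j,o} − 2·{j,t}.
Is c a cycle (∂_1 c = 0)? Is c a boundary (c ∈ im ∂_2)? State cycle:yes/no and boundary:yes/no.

cycle:yes boundary:no

n_0=7 n_1=19 n_2=10  [Q]
∂1: piv[be,bf,bg,bj,bo,bt] rk=6  ker:ef,eg,ej,eo,et,fj,fo,gj,go,gt,jo,jt,ot
∂2: piv[beg,bej,bet,bgo,bgt,bjo,bjt,bot] rk=8  ker:egt,jot
∂1c = 0
c vs im∂2: residual ≠ 0 ⇒ not boundary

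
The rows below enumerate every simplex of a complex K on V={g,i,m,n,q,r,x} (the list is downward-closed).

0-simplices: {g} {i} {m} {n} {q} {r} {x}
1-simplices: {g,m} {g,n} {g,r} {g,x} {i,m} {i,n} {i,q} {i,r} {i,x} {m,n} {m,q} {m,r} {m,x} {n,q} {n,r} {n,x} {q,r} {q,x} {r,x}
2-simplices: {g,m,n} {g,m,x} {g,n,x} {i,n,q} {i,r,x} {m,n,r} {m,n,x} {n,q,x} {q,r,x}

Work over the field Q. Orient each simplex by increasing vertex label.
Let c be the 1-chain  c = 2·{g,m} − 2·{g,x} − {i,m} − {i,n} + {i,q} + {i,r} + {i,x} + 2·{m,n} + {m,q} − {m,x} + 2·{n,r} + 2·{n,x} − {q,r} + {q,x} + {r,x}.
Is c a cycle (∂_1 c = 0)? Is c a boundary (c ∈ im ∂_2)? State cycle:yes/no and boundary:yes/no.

n_0=7 n_1=19 n_2=9  [Q]
∂1: piv[gm,gn,gr,gx,im,iq] rk=6  ker:in,ir,ix,mn,mq,mr,mx,nq,nr,nx,qr,qx,rx
∂2: piv[gmn,gmx,gnx,inq,irx,mnr,nqx,qrx] rk=8  ker:mnx
∂1c = −{i} − {m} − 3·{n} + 2·{q} + {r} + 2·{x}

cycle:no boundary:no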